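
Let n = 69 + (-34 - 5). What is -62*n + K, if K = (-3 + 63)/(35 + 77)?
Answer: -52065/28 ≈ -1859.5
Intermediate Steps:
n = 30 (n = 69 - 39 = 30)
K = 15/28 (K = 60/112 = 60*(1/112) = 15/28 ≈ 0.53571)
-62*n + K = -62*30 + 15/28 = -1860 + 15/28 = -52065/28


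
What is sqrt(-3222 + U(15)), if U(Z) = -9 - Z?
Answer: I*sqrt(3246) ≈ 56.974*I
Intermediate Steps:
sqrt(-3222 + U(15)) = sqrt(-3222 + (-9 - 1*15)) = sqrt(-3222 + (-9 - 15)) = sqrt(-3222 - 24) = sqrt(-3246) = I*sqrt(3246)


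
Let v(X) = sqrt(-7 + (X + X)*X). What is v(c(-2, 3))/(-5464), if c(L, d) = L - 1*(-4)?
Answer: -1/5464 ≈ -0.00018302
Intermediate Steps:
c(L, d) = 4 + L (c(L, d) = L + 4 = 4 + L)
v(X) = sqrt(-7 + 2*X**2) (v(X) = sqrt(-7 + (2*X)*X) = sqrt(-7 + 2*X**2))
v(c(-2, 3))/(-5464) = sqrt(-7 + 2*(4 - 2)**2)/(-5464) = sqrt(-7 + 2*2**2)*(-1/5464) = sqrt(-7 + 2*4)*(-1/5464) = sqrt(-7 + 8)*(-1/5464) = sqrt(1)*(-1/5464) = 1*(-1/5464) = -1/5464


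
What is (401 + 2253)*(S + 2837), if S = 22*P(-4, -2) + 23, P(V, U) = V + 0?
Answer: 7356888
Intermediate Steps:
P(V, U) = V
S = -65 (S = 22*(-4) + 23 = -88 + 23 = -65)
(401 + 2253)*(S + 2837) = (401 + 2253)*(-65 + 2837) = 2654*2772 = 7356888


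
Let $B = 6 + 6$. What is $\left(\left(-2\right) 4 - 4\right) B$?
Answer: $-144$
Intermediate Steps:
$B = 12$
$\left(\left(-2\right) 4 - 4\right) B = \left(\left(-2\right) 4 - 4\right) 12 = \left(-8 - 4\right) 12 = \left(-12\right) 12 = -144$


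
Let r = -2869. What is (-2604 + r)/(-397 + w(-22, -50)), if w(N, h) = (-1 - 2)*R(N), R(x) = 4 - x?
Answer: 5473/475 ≈ 11.522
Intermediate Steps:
w(N, h) = -12 + 3*N (w(N, h) = (-1 - 2)*(4 - N) = -3*(4 - N) = -12 + 3*N)
(-2604 + r)/(-397 + w(-22, -50)) = (-2604 - 2869)/(-397 + (-12 + 3*(-22))) = -5473/(-397 + (-12 - 66)) = -5473/(-397 - 78) = -5473/(-475) = -5473*(-1/475) = 5473/475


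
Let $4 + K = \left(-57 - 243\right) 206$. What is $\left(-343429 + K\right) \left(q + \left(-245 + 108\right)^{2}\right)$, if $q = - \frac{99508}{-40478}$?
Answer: $- \frac{153954316046985}{20239} \approx -7.6068 \cdot 10^{9}$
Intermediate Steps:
$K = -61804$ ($K = -4 + \left(-57 - 243\right) 206 = -4 - 61800 = -61804$)
$q = \frac{49754}{20239}$ ($q = \left(-99508\right) \left(- \frac{1}{40478}\right) = \frac{49754}{20239} \approx 2.4583$)
$\left(-343429 + K\right) \left(q + \left(-245 + 108\right)^{2}\right) = \left(-343429 - 61804\right) \left(\frac{49754}{20239} + \left(-245 + 108\right)^{2}\right) = - 405233 \left(\frac{49754}{20239} + \left(-137\right)^{2}\right) = - 405233 \left(\frac{49754}{20239} + 18769\right) = \left(-405233\right) \frac{379915545}{20239} = - \frac{153954316046985}{20239}$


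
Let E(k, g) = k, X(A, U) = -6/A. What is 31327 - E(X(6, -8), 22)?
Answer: 31328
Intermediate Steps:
31327 - E(X(6, -8), 22) = 31327 - (-6)/6 = 31327 - 1*(-1) = 31327 + 1 = 31328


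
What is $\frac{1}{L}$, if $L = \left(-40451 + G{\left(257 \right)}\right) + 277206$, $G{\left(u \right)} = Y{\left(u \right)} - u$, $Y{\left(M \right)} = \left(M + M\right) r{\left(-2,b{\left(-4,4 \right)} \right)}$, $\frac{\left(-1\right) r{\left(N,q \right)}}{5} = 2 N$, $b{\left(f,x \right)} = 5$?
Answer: $\frac{1}{246778} \approx 4.0522 \cdot 10^{-6}$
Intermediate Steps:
$r{\left(N,q \right)} = - 10 N$ ($r{\left(N,q \right)} = - 5 \cdot 2 N = - 10 N$)
$Y{\left(M \right)} = 40 M$ ($Y{\left(M \right)} = \left(M + M\right) \left(\left(-10\right) \left(-2\right)\right) = 2 M 20 = 40 M$)
$G{\left(u \right)} = 39 u$ ($G{\left(u \right)} = 40 u - u = 39 u$)
$L = 246778$ ($L = \left(-40451 + 39 \cdot 257\right) + 277206 = \left(-40451 + 10023\right) + 277206 = -30428 + 277206 = 246778$)
$\frac{1}{L} = \frac{1}{246778}$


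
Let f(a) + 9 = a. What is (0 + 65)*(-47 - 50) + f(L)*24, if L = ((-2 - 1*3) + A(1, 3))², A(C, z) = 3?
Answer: -6425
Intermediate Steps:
L = 4 (L = ((-2 - 1*3) + 3)² = ((-2 - 3) + 3)² = (-5 + 3)² = (-2)² = 4)
f(a) = -9 + a
(0 + 65)*(-47 - 50) + f(L)*24 = (0 + 65)*(-47 - 50) + (-9 + 4)*24 = 65*(-97) - 5*24 = -6305 - 120 = -6425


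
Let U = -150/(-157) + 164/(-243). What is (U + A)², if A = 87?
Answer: 11087827765921/1455498801 ≈ 7617.9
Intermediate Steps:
U = 10702/38151 (U = -150*(-1/157) + 164*(-1/243) = 150/157 - 164/243 = 10702/38151 ≈ 0.28052)
(U + A)² = (10702/38151 + 87)² = (3329839/38151)² = 11087827765921/1455498801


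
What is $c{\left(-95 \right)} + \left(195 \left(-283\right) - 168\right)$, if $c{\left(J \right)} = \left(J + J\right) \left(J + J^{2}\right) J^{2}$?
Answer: $-15312772853$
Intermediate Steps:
$c{\left(J \right)} = 2 J^{3} \left(J + J^{2}\right)$ ($c{\left(J \right)} = 2 J \left(J + J^{2}\right) J^{2} = 2 J^{3} \left(J + J^{2}\right)$)
$c{\left(-95 \right)} + \left(195 \left(-283\right) - 168\right) = 2 \left(-95\right)^{4} \left(1 - 95\right) + \left(195 \left(-283\right) - 168\right) = 2 \cdot 81450625 \left(-94\right) - 55353 = -15312717500 - 55353 = -15312772853$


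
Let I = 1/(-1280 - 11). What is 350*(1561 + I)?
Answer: 705337500/1291 ≈ 5.4635e+5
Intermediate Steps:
I = -1/1291 (I = 1/(-1291) = -1/1291 ≈ -0.00077459)
350*(1561 + I) = 350*(1561 - 1/1291) = 350*(2015250/1291) = 705337500/1291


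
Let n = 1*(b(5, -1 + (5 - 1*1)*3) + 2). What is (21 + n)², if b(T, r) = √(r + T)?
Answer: 729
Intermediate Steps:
b(T, r) = √(T + r)
n = 6 (n = 1*(√(5 + (-1 + (5 - 1*1)*3)) + 2) = 1*(√(5 + (-1 + (5 - 1)*3)) + 2) = 1*(√(5 + (-1 + 4*3)) + 2) = 1*(√(5 + (-1 + 12)) + 2) = 1*(√(5 + 11) + 2) = 1*(√16 + 2) = 1*(4 + 2) = 1*6 = 6)
(21 + n)² = (21 + 6)² = 27² = 729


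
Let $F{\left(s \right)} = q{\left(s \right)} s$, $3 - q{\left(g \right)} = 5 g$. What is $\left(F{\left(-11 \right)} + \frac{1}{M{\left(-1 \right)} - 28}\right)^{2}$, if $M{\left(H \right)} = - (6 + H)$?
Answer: $\frac{443313025}{1089} \approx 4.0708 \cdot 10^{5}$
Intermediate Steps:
$q{\left(g \right)} = 3 - 5 g$
$M{\left(H \right)} = -6 - H$
$F{\left(s \right)} = s \left(3 - 5 s\right)$ ($F{\left(s \right)} = \left(3 - 5 s\right) s = s \left(3 - 5 s\right)$)
$\left(F{\left(-11 \right)} + \frac{1}{M{\left(-1 \right)} - 28}\right)^{2} = \left(- 11 \left(3 - -55\right) + \frac{1}{\left(-6 - -1\right) - 28}\right)^{2} = \left(- 11 \left(3 + 55\right) + \frac{1}{\left(-6 + 1\right) - 28}\right)^{2} = \left(\left(-11\right) 58 + \frac{1}{-5 - 28}\right)^{2} = \left(-638 + \frac{1}{-33}\right)^{2} = \left(-638 - \frac{1}{33}\right)^{2} = \left(- \frac{21055}{33}\right)^{2} = \frac{443313025}{1089}$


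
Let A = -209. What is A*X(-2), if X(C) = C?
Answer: 418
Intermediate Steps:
A*X(-2) = -209*(-2) = 418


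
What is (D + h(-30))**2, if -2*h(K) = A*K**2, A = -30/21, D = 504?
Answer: 64448784/49 ≈ 1.3153e+6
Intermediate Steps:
A = -10/7 (A = -30*1/21 = -10/7 ≈ -1.4286)
h(K) = 5*K**2/7 (h(K) = -(-5)*K**2/7 = 5*K**2/7)
(D + h(-30))**2 = (504 + (5/7)*(-30)**2)**2 = (504 + (5/7)*900)**2 = (504 + 4500/7)**2 = (8028/7)**2 = 64448784/49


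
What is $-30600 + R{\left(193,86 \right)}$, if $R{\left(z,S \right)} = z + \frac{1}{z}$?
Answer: $- \frac{5868550}{193} \approx -30407.0$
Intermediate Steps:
$-30600 + R{\left(193,86 \right)} = -30600 + \left(193 + \frac{1}{193}\right) = -30600 + \frac{37250}{193} = - \frac{5868550}{193}$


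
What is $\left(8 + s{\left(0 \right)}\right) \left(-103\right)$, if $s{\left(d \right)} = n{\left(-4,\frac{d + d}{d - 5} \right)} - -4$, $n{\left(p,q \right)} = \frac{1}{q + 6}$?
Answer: $- \frac{7519}{6} \approx -1253.2$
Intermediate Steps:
$n{\left(p,q \right)} = \frac{1}{6 + q}$
$s{\left(d \right)} = 4 + \frac{1}{6 + \frac{2 d}{-5 + d}}$ ($s{\left(d \right)} = \frac{1}{6 + \frac{d + d}{d - 5}} - -4 = \frac{1}{6 + \frac{2 d}{-5 + d}} + 4 = 4 + \frac{1}{6 + \frac{2 d}{-5 + d}}$)
$\left(8 + s{\left(0 \right)}\right) \left(-103\right) = \left(8 + \frac{-125 + 33 \cdot 0}{2 \left(-15 + 4 \cdot 0\right)}\right) \left(-103\right) = \left(8 + \frac{-125 + 0}{2 \left(-15 + 0\right)}\right) \left(-103\right) = \left(8 + \frac{1}{2} \frac{1}{-15} \left(-125\right)\right) \left(-103\right) = \left(8 + \frac{1}{2} \left(- \frac{1}{15}\right) \left(-125\right)\right) \left(-103\right) = \left(8 + \frac{25}{6}\right) \left(-103\right) = \frac{73}{6} \left(-103\right) = - \frac{7519}{6}$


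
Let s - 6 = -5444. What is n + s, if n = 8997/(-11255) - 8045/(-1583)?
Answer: -96810720046/17816665 ≈ -5433.7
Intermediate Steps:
s = -5438 (s = 6 - 5444 = -5438)
n = 76304224/17816665 (n = 8997*(-1/11255) - 8045*(-1/1583) = -8997/11255 + 8045/1583 = 76304224/17816665 ≈ 4.2827)
n + s = 76304224/17816665 - 5438 = -96810720046/17816665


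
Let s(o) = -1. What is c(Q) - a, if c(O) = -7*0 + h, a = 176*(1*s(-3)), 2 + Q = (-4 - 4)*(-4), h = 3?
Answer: 179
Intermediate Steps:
Q = 30 (Q = -2 + (-4 - 4)*(-4) = -2 - 8*(-4) = -2 + 32 = 30)
a = -176 (a = 176*(1*(-1)) = 176*(-1) = -176)
c(O) = 3 (c(O) = -7*0 + 3 = 0 + 3 = 3)
c(Q) - a = 3 - 1*(-176) = 3 + 176 = 179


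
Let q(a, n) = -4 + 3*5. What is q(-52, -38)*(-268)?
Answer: -2948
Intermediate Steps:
q(a, n) = 11 (q(a, n) = -4 + 15 = 11)
q(-52, -38)*(-268) = 11*(-268) = -2948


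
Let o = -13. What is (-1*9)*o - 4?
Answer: 113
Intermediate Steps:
(-1*9)*o - 4 = -1*9*(-13) - 4 = -9*(-13) - 4 = 117 - 4 = 113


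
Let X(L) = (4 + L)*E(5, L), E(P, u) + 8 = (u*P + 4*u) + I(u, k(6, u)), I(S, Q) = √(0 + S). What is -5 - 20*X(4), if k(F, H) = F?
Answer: -4805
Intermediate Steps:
I(S, Q) = √S
E(P, u) = -8 + √u + 4*u + P*u (E(P, u) = -8 + ((u*P + 4*u) + √u) = -8 + ((P*u + 4*u) + √u) = -8 + ((4*u + P*u) + √u) = -8 + (√u + 4*u + P*u) = -8 + √u + 4*u + P*u)
X(L) = (4 + L)*(-8 + √L + 9*L) (X(L) = (4 + L)*(-8 + √L + 4*L + 5*L) = (4 + L)*(-8 + √L + 9*L))
-5 - 20*X(4) = -5 - 20*(4 + 4)*(-8 + √4 + 9*4) = -5 - 160*(-8 + 2 + 36) = -5 - 160*30 = -5 - 20*240 = -5 - 4800 = -4805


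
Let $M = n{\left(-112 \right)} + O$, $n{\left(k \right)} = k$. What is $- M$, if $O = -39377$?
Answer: $39489$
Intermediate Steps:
$M = -39489$ ($M = -112 - 39377 = -39489$)
$- M = \left(-1\right) \left(-39489\right) = 39489$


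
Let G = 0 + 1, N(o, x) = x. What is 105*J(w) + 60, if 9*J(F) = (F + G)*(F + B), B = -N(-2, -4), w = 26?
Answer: 9510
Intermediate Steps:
G = 1
B = 4 (B = -1*(-4) = 4)
J(F) = (1 + F)*(4 + F)/9 (J(F) = ((F + 1)*(F + 4))/9 = ((1 + F)*(4 + F))/9 = (1 + F)*(4 + F)/9)
105*J(w) + 60 = 105*(4/9 + (⅑)*26² + (5/9)*26) + 60 = 105*(4/9 + (⅑)*676 + 130/9) + 60 = 105*(4/9 + 676/9 + 130/9) + 60 = 105*90 + 60 = 9450 + 60 = 9510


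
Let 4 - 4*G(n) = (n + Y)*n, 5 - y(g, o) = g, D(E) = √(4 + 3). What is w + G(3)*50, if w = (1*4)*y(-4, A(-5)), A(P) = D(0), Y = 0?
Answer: -53/2 ≈ -26.500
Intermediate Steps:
D(E) = √7
A(P) = √7
y(g, o) = 5 - g
G(n) = 1 - n²/4 (G(n) = 1 - (n + 0)*n/4 = 1 - n*n/4 = 1 - n²/4)
w = 36 (w = (1*4)*(5 - 1*(-4)) = 4*(5 + 4) = 4*9 = 36)
w + G(3)*50 = 36 + (1 - ¼*3²)*50 = 36 + (1 - ¼*9)*50 = 36 + (1 - 9/4)*50 = 36 - 5/4*50 = 36 - 125/2 = -53/2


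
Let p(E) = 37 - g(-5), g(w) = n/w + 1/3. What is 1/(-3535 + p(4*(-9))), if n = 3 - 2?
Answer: -15/52472 ≈ -0.00028587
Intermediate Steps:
n = 1
g(w) = ⅓ + 1/w (g(w) = 1/w + 1/3 = 1/w + 1*(⅓) = 1/w + ⅓ = ⅓ + 1/w)
p(E) = 553/15 (p(E) = 37 - (3 - 5)/(3*(-5)) = 37 - (-1)*(-2)/(3*5) = 37 - 1*2/15 = 37 - 2/15 = 553/15)
1/(-3535 + p(4*(-9))) = 1/(-3535 + 553/15) = 1/(-52472/15) = -15/52472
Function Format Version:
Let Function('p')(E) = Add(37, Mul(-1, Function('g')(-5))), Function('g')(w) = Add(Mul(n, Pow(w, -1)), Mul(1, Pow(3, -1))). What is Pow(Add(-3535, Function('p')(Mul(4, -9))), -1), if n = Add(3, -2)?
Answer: Rational(-15, 52472) ≈ -0.00028587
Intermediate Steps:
n = 1
Function('g')(w) = Add(Rational(1, 3), Pow(w, -1)) (Function('g')(w) = Add(Mul(1, Pow(w, -1)), Mul(1, Pow(3, -1))) = Add(Pow(w, -1), Mul(1, Rational(1, 3))) = Add(Pow(w, -1), Rational(1, 3)) = Add(Rational(1, 3), Pow(w, -1)))
Function('p')(E) = Rational(553, 15) (Function('p')(E) = Add(37, Mul(-1, Mul(Rational(1, 3), Pow(-5, -1), Add(3, -5)))) = Add(37, Mul(-1, Mul(Rational(1, 3), Rational(-1, 5), -2))) = Add(37, Mul(-1, Rational(2, 15))) = Add(37, Rational(-2, 15)) = Rational(553, 15))
Pow(Add(-3535, Function('p')(Mul(4, -9))), -1) = Pow(Add(-3535, Rational(553, 15)), -1) = Pow(Rational(-52472, 15), -1) = Rational(-15, 52472)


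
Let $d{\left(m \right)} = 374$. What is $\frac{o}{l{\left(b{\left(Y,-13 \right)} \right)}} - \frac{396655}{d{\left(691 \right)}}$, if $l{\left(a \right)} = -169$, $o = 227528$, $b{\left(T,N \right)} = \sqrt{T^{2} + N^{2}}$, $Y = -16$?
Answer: $- \frac{152130167}{63206} \approx -2406.9$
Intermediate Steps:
$b{\left(T,N \right)} = \sqrt{N^{2} + T^{2}}$
$\frac{o}{l{\left(b{\left(Y,-13 \right)} \right)}} - \frac{396655}{d{\left(691 \right)}} = \frac{227528}{-169} - \frac{396655}{374} = 227528 \left(- \frac{1}{169}\right) - \frac{396655}{374} = - \frac{227528}{169} - \frac{396655}{374} = - \frac{152130167}{63206}$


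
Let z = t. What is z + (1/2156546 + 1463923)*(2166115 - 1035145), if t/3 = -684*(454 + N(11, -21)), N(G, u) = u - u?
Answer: 1785244917684712131/1078273 ≈ 1.6557e+12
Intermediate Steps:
N(G, u) = 0
t = -931608 (t = 3*(-684*(454 + 0)) = 3*(-684*454) = 3*(-310536) = -931608)
z = -931608
z + (1/2156546 + 1463923)*(2166115 - 1035145) = -931608 + (1/2156546 + 1463923)*(2166115 - 1035145) = -931608 + (1/2156546 + 1463923)*1130970 = -931608 + (3157017289959/2156546)*1130970 = -931608 + 1785245922212465115/1078273 = 1785244917684712131/1078273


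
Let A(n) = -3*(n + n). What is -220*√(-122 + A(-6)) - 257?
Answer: -257 - 220*I*√86 ≈ -257.0 - 2040.2*I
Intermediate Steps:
A(n) = -6*n
-220*√(-122 + A(-6)) - 257 = -220*√(-122 - 6*(-6)) - 257 = -220*√(-122 + 36) - 257 = -220*I*√86 - 257 = -257 - 220*I*√86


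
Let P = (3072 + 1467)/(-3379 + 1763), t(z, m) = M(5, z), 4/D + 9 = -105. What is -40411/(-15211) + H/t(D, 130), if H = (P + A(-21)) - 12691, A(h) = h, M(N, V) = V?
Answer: 2545006851127/7023136 ≈ 3.6237e+5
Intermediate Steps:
D = -2/57 (D = 4/(-9 - 105) = 4/(-114) = 4*(-1/114) = -2/57 ≈ -0.035088)
t(z, m) = z
P = -4539/1616 (P = 4539/(-1616) = 4539*(-1/1616) = -4539/1616 ≈ -2.8088)
H = -20547131/1616 (H = (-4539/1616 - 21) - 12691 = -38475/1616 - 12691 = -20547131/1616 ≈ -12715.)
-40411/(-15211) + H/t(D, 130) = -40411/(-15211) - 20547131/(1616*(-2/57)) = -40411*(-1/15211) - 20547131/1616*(-57/2) = 5773/2173 + 1171186467/3232 = 2545006851127/7023136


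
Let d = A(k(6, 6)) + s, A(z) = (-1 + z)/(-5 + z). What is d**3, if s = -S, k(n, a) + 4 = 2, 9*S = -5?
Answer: 238328/250047 ≈ 0.95313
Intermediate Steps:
S = -5/9 (S = (1/9)*(-5) = -5/9 ≈ -0.55556)
k(n, a) = -2 (k(n, a) = -4 + 2 = -2)
s = 5/9 (s = -1*(-5/9) = 5/9 ≈ 0.55556)
A(z) = (-1 + z)/(-5 + z)
d = 62/63 (d = (-1 - 2)/(-5 - 2) + 5/9 = -3/(-7) + 5/9 = -1/7*(-3) + 5/9 = 3/7 + 5/9 = 62/63 ≈ 0.98413)
d**3 = (62/63)**3 = 238328/250047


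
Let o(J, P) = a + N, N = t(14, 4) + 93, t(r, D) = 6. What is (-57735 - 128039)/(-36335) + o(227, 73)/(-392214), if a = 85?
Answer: 36428238998/7125547845 ≈ 5.1123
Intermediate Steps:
N = 99 (N = 6 + 93 = 99)
o(J, P) = 184 (o(J, P) = 85 + 99 = 184)
(-57735 - 128039)/(-36335) + o(227, 73)/(-392214) = (-57735 - 128039)/(-36335) + 184/(-392214) = -185774*(-1/36335) + 184*(-1/392214) = 185774/36335 - 92/196107 = 36428238998/7125547845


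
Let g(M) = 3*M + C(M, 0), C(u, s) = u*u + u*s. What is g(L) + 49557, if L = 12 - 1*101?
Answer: 57211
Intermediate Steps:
C(u, s) = u² + s*u
L = -89 (L = 12 - 101 = -89)
g(M) = M² + 3*M (g(M) = 3*M + M*(0 + M) = 3*M + M*M = 3*M + M² = M² + 3*M)
g(L) + 49557 = -89*(3 - 89) + 49557 = -89*(-86) + 49557 = 7654 + 49557 = 57211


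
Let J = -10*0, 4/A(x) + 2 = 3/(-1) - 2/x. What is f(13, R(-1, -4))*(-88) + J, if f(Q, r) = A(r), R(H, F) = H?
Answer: 352/3 ≈ 117.33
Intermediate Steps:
A(x) = 4/(-5 - 2/x) (A(x) = 4/(-2 + (3/(-1) - 2/x)) = 4/(-2 + (3*(-1) - 2/x)) = 4/(-2 + (-3 - 2/x)) = 4/(-5 - 2/x))
f(Q, r) = -4*r/(2 + 5*r)
J = 0
f(13, R(-1, -4))*(-88) + J = -4*(-1)/(2 + 5*(-1))*(-88) + 0 = -4*(-1)/(2 - 5)*(-88) + 0 = -4*(-1)/(-3)*(-88) + 0 = -4*(-1)*(-1/3)*(-88) + 0 = -4/3*(-88) + 0 = 352/3 + 0 = 352/3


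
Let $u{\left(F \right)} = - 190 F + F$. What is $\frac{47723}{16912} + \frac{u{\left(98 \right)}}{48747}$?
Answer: $\frac{671036339}{274803088} \approx 2.4419$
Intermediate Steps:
$u{\left(F \right)} = - 189 F$
$\frac{47723}{16912} + \frac{u{\left(98 \right)}}{48747} = \frac{47723}{16912} + \frac{\left(-189\right) 98}{48747} = 47723 \cdot \frac{1}{16912} - \frac{6174}{16249} = \frac{47723}{16912} - \frac{6174}{16249} = \frac{671036339}{274803088}$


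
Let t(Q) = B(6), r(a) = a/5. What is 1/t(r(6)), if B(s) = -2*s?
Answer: -1/12 ≈ -0.083333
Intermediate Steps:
r(a) = a/5 (r(a) = a*(⅕) = a/5)
t(Q) = -12 (t(Q) = -2*6 = -12)
1/t(r(6)) = 1/(-12) = -1/12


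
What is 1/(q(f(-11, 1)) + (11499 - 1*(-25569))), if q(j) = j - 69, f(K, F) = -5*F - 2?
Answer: 1/36992 ≈ 2.7033e-5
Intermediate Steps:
f(K, F) = -2 - 5*F
q(j) = -69 + j
1/(q(f(-11, 1)) + (11499 - 1*(-25569))) = 1/((-69 + (-2 - 5*1)) + (11499 - 1*(-25569))) = 1/((-69 + (-2 - 5)) + (11499 + 25569)) = 1/((-69 - 7) + 37068) = 1/(-76 + 37068) = 1/36992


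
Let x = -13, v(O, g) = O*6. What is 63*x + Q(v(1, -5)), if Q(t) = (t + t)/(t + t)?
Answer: -818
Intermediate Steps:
v(O, g) = 6*O
Q(t) = 1 (Q(t) = (2*t)/((2*t)) = (2*t)*(1/(2*t)) = 1)
63*x + Q(v(1, -5)) = 63*(-13) + 1 = -819 + 1 = -818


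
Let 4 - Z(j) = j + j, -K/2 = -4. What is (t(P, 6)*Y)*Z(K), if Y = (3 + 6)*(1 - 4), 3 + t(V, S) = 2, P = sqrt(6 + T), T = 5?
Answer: -324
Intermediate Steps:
P = sqrt(11) (P = sqrt(6 + 5) = sqrt(11) ≈ 3.3166)
t(V, S) = -1 (t(V, S) = -3 + 2 = -1)
K = 8 (K = -2*(-4) = 8)
Y = -27 (Y = 9*(-3) = -27)
Z(j) = 4 - 2*j (Z(j) = 4 - (j + j) = 4 - 2*j)
(t(P, 6)*Y)*Z(K) = (-1*(-27))*(4 - 2*8) = 27*(4 - 16) = 27*(-12) = -324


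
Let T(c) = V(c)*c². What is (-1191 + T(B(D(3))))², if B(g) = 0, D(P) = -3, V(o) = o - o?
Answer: 1418481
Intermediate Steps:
V(o) = 0
T(c) = 0 (T(c) = 0*c² = 0)
(-1191 + T(B(D(3))))² = (-1191 + 0)² = (-1191)² = 1418481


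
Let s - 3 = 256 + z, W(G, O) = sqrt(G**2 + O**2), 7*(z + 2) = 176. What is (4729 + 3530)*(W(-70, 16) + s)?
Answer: 16311525/7 + 16518*sqrt(1289) ≈ 2.9233e+6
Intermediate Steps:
z = 162/7 (z = -2 + (1/7)*176 = -2 + 176/7 = 162/7 ≈ 23.143)
s = 1975/7 (s = 3 + (256 + 162/7) = 3 + 1954/7 = 1975/7 ≈ 282.14)
(4729 + 3530)*(W(-70, 16) + s) = (4729 + 3530)*(sqrt((-70)**2 + 16**2) + 1975/7) = 8259*(sqrt(4900 + 256) + 1975/7) = 8259*(sqrt(5156) + 1975/7) = 8259*(2*sqrt(1289) + 1975/7) = 8259*(1975/7 + 2*sqrt(1289)) = 16311525/7 + 16518*sqrt(1289)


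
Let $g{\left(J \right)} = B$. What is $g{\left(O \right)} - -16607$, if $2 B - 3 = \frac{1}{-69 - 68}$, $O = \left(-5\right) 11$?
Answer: $\frac{2275364}{137} \approx 16609.0$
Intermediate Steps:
$O = -55$
$B = \frac{205}{137}$ ($B = \frac{3}{2} + \frac{1}{2 \left(-69 - 68\right)} = \frac{3}{2} + \frac{1}{2 \left(-137\right)} = \frac{3}{2} + \frac{1}{2} \left(- \frac{1}{137}\right) = \frac{3}{2} - \frac{1}{274} = \frac{205}{137} \approx 1.4963$)
$g{\left(J \right)} = \frac{205}{137}$
$g{\left(O \right)} - -16607 = \frac{205}{137} - -16607 = \frac{205}{137} + 16607 = \frac{2275364}{137}$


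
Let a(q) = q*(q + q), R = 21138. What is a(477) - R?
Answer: 433920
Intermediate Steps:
a(q) = 2*q**2 (a(q) = q*(2*q) = 2*q**2)
a(477) - R = 2*477**2 - 1*21138 = 2*227529 - 21138 = 455058 - 21138 = 433920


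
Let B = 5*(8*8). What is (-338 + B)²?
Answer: 324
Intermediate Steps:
B = 320 (B = 5*64 = 320)
(-338 + B)² = (-338 + 320)² = (-18)² = 324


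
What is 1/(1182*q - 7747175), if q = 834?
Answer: -1/6761387 ≈ -1.4790e-7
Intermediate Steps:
1/(1182*q - 7747175) = 1/(1182*834 - 7747175) = 1/(985788 - 7747175) = 1/(-6761387) = -1/6761387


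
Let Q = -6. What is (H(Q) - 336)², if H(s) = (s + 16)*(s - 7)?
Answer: 217156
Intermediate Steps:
H(s) = (-7 + s)*(16 + s) (H(s) = (16 + s)*(-7 + s) = (-7 + s)*(16 + s))
(H(Q) - 336)² = ((-112 + (-6)² + 9*(-6)) - 336)² = ((-112 + 36 - 54) - 336)² = (-130 - 336)² = (-466)² = 217156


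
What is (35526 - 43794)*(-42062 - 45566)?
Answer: 724508304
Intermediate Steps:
(35526 - 43794)*(-42062 - 45566) = -8268*(-87628) = 724508304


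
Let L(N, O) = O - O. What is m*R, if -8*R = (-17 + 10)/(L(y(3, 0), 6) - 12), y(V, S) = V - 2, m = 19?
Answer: -133/96 ≈ -1.3854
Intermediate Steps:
y(V, S) = -2 + V
L(N, O) = 0
R = -7/96 (R = -(-17 + 10)/(8*(0 - 12)) = -(-7)/(8*(-12)) = -(-7)*(-1)/(8*12) = -⅛*7/12 = -7/96 ≈ -0.072917)
m*R = 19*(-7/96) = -133/96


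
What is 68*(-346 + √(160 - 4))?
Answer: -23528 + 136*√39 ≈ -22679.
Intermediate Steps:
68*(-346 + √(160 - 4)) = 68*(-346 + √156) = 68*(-346 + 2*√39) = -23528 + 136*√39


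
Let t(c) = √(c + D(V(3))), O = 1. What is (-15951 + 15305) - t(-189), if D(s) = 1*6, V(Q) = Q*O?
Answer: -646 - I*√183 ≈ -646.0 - 13.528*I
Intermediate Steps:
V(Q) = Q (V(Q) = Q*1 = Q)
D(s) = 6
t(c) = √(6 + c) (t(c) = √(c + 6) = √(6 + c))
(-15951 + 15305) - t(-189) = (-15951 + 15305) - √(6 - 189) = -646 - √(-183) = -646 - I*√183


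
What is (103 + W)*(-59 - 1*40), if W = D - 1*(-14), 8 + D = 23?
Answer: -13068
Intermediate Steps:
D = 15 (D = -8 + 23 = 15)
W = 29 (W = 15 - 1*(-14) = 15 + 14 = 29)
(103 + W)*(-59 - 1*40) = (103 + 29)*(-59 - 1*40) = 132*(-59 - 40) = 132*(-99) = -13068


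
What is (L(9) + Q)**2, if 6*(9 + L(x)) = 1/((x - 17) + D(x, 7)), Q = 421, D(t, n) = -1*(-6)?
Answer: 24433249/144 ≈ 1.6968e+5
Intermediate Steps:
D(t, n) = 6
L(x) = -9 + 1/(6*(-11 + x)) (L(x) = -9 + 1/(6*((x - 17) + 6)) = -9 + 1/(6*((-17 + x) + 6)) = -9 + 1/(6*(-11 + x)))
(L(9) + Q)**2 = ((595 - 54*9)/(6*(-11 + 9)) + 421)**2 = ((1/6)*(595 - 486)/(-2) + 421)**2 = ((1/6)*(-1/2)*109 + 421)**2 = (-109/12 + 421)**2 = (4943/12)**2 = 24433249/144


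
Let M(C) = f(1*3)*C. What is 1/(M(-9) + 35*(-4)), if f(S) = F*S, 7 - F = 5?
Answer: -1/194 ≈ -0.0051546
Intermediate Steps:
F = 2 (F = 7 - 1*5 = 7 - 5 = 2)
f(S) = 2*S
M(C) = 6*C (M(C) = (2*(1*3))*C = (2*3)*C = 6*C)
1/(M(-9) + 35*(-4)) = 1/(6*(-9) + 35*(-4)) = 1/(-54 - 140) = 1/(-194) = -1/194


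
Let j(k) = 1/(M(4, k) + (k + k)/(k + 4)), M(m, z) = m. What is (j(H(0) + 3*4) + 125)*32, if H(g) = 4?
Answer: 28040/7 ≈ 4005.7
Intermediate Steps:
j(k) = 1/(4 + 2*k/(4 + k)) (j(k) = 1/(4 + (k + k)/(k + 4)) = 1/(4 + (2*k)/(4 + k)) = 1/(4 + 2*k/(4 + k)))
(j(H(0) + 3*4) + 125)*32 = ((4 + (4 + 3*4))/(2*(8 + 3*(4 + 3*4))) + 125)*32 = ((4 + (4 + 12))/(2*(8 + 3*(4 + 12))) + 125)*32 = ((4 + 16)/(2*(8 + 3*16)) + 125)*32 = ((½)*20/(8 + 48) + 125)*32 = ((½)*20/56 + 125)*32 = ((½)*(1/56)*20 + 125)*32 = (5/28 + 125)*32 = (3505/28)*32 = 28040/7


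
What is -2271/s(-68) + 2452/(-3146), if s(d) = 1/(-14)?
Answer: 50010736/1573 ≈ 31793.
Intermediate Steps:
s(d) = -1/14
-2271/s(-68) + 2452/(-3146) = -2271/(-1/14) + 2452/(-3146) = -2271*(-14) + 2452*(-1/3146) = 31794 - 1226/1573 = 50010736/1573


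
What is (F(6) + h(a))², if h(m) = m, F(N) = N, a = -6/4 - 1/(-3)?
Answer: 841/36 ≈ 23.361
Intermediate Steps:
a = -7/6 (a = -6*¼ - 1*(-⅓) = -3/2 + ⅓ = -7/6 ≈ -1.1667)
(F(6) + h(a))² = (6 - 7/6)² = (29/6)² = 841/36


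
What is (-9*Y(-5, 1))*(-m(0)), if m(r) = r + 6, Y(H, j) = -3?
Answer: -162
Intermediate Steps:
m(r) = 6 + r
(-9*Y(-5, 1))*(-m(0)) = (-9*(-3))*(-(6 + 0)) = 27*(-1*6) = 27*(-6) = -162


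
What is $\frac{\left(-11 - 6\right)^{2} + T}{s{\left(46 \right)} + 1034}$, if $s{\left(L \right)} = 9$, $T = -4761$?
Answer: $- \frac{4472}{1043} \approx -4.2876$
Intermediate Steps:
$\frac{\left(-11 - 6\right)^{2} + T}{s{\left(46 \right)} + 1034} = \frac{\left(-11 - 6\right)^{2} - 4761}{9 + 1034} = \frac{\left(-17\right)^{2} - 4761}{1043} = \left(289 - 4761\right) \frac{1}{1043} = \left(-4472\right) \frac{1}{1043} = - \frac{4472}{1043}$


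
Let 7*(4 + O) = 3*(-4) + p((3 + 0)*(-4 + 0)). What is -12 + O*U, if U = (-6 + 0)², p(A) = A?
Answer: -1956/7 ≈ -279.43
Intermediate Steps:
U = 36 (U = (-6)² = 36)
O = -52/7 (O = -4 + (3*(-4) + (3 + 0)*(-4 + 0))/7 = -4 + (-12 + 3*(-4))/7 = -4 + (-12 - 12)/7 = -4 + (⅐)*(-24) = -4 - 24/7 = -52/7 ≈ -7.4286)
-12 + O*U = -12 - 52/7*36 = -12 - 1872/7 = -1956/7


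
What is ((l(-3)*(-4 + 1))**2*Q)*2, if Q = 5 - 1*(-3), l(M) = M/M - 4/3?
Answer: 16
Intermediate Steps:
l(M) = -1/3 (l(M) = 1 - 4*1/3 = 1 - 4/3 = -1/3)
Q = 8 (Q = 5 + 3 = 8)
((l(-3)*(-4 + 1))**2*Q)*2 = ((-(-4 + 1)/3)**2*8)*2 = ((-1/3*(-3))**2*8)*2 = (1**2*8)*2 = (1*8)*2 = 8*2 = 16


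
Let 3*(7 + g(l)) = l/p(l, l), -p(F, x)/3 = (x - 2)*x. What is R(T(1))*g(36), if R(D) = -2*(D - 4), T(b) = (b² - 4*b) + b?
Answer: -4286/51 ≈ -84.039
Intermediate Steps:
p(F, x) = -3*x*(-2 + x) (p(F, x) = -3*(x - 2)*x = -3*(-2 + x)*x = -3*x*(-2 + x))
T(b) = b² - 3*b
R(D) = 8 - 2*D (R(D) = -2*(-4 + D) = 8 - 2*D)
g(l) = -7 + 1/(9*(2 - l)) (g(l) = -7 + (l/((3*l*(2 - l))))/3 = -7 + (l*(1/(3*l*(2 - l))))/3 = -7 + (1/(3*(2 - l)))/3 = -7 + 1/(9*(2 - l)))
R(T(1))*g(36) = (8 - 2*(-3 + 1))*((125 - 63*36)/(9*(-2 + 36))) = (8 - 2*(-2))*((⅑)*(125 - 2268)/34) = (8 - 2*(-2))*((⅑)*(1/34)*(-2143)) = (8 + 4)*(-2143/306) = 12*(-2143/306) = -4286/51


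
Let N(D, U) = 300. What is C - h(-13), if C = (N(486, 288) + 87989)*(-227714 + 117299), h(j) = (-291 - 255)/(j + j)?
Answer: -9748429956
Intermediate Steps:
h(j) = -273/j (h(j) = -546*1/(2*j) = -273/j)
C = -9748429935 (C = (300 + 87989)*(-227714 + 117299) = 88289*(-110415) = -9748429935)
C - h(-13) = -9748429935 - (-273)/(-13) = -9748429935 - (-273)*(-1)/13 = -9748429935 - 1*21 = -9748429935 - 21 = -9748429956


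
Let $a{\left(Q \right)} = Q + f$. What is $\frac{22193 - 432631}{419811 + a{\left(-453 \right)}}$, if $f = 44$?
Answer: $- \frac{205219}{209701} \approx -0.97863$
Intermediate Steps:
$a{\left(Q \right)} = 44 + Q$ ($a{\left(Q \right)} = Q + 44 = 44 + Q$)
$\frac{22193 - 432631}{419811 + a{\left(-453 \right)}} = \frac{22193 - 432631}{419811 + \left(44 - 453\right)} = - \frac{410438}{419811 - 409} = - \frac{410438}{419402} = \left(-410438\right) \frac{1}{419402} = - \frac{205219}{209701}$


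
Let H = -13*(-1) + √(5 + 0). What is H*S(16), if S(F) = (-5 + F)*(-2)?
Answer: -286 - 22*√5 ≈ -335.19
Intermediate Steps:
S(F) = 10 - 2*F
H = 13 + √5 ≈ 15.236
H*S(16) = (13 + √5)*(10 - 2*16) = (13 + √5)*(10 - 32) = (13 + √5)*(-22) = -286 - 22*√5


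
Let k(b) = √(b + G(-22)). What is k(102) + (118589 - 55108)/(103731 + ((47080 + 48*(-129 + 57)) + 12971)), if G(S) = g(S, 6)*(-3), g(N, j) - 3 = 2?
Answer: 63481/160326 + √87 ≈ 9.7233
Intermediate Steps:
g(N, j) = 5 (g(N, j) = 3 + 2 = 5)
G(S) = -15 (G(S) = 5*(-3) = -15)
k(b) = √(-15 + b) (k(b) = √(b - 15) = √(-15 + b))
k(102) + (118589 - 55108)/(103731 + ((47080 + 48*(-129 + 57)) + 12971)) = √(-15 + 102) + (118589 - 55108)/(103731 + ((47080 + 48*(-129 + 57)) + 12971)) = √87 + 63481/(103731 + ((47080 + 48*(-72)) + 12971)) = √87 + 63481/(103731 + ((47080 - 3456) + 12971)) = √87 + 63481/(103731 + (43624 + 12971)) = √87 + 63481/(103731 + 56595) = √87 + 63481/160326 = 63481/160326 + √87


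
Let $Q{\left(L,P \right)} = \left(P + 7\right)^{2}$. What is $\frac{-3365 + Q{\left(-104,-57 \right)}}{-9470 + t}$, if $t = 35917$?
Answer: $- \frac{865}{26447} \approx -0.032707$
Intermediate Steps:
$Q{\left(L,P \right)} = \left(7 + P\right)^{2}$
$\frac{-3365 + Q{\left(-104,-57 \right)}}{-9470 + t} = \frac{-3365 + \left(7 - 57\right)^{2}}{-9470 + 35917} = \frac{-3365 + \left(-50\right)^{2}}{26447} = \left(-3365 + 2500\right) \frac{1}{26447} = \left(-865\right) \frac{1}{26447} = - \frac{865}{26447}$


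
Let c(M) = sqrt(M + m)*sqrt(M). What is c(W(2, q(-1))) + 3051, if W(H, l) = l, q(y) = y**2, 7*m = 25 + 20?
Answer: 3051 + 2*sqrt(91)/7 ≈ 3053.7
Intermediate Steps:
m = 45/7 (m = (25 + 20)/7 = (1/7)*45 = 45/7 ≈ 6.4286)
c(M) = sqrt(M)*sqrt(45/7 + M) (c(M) = sqrt(M + 45/7)*sqrt(M) = sqrt(45/7 + M)*sqrt(M) = sqrt(M)*sqrt(45/7 + M))
c(W(2, q(-1))) + 3051 = sqrt(7)*sqrt((-1)**2)*sqrt(45 + 7*(-1)**2)/7 + 3051 = sqrt(7)*sqrt(1)*sqrt(45 + 7*1)/7 + 3051 = (1/7)*sqrt(7)*1*sqrt(45 + 7) + 3051 = (1/7)*sqrt(7)*1*sqrt(52) + 3051 = (1/7)*sqrt(7)*1*(2*sqrt(13)) + 3051 = 2*sqrt(91)/7 + 3051 = 3051 + 2*sqrt(91)/7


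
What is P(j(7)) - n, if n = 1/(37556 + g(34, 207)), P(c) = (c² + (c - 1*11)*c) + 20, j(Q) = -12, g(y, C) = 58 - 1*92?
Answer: 16509679/37522 ≈ 440.00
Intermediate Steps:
g(y, C) = -34 (g(y, C) = 58 - 92 = -34)
P(c) = 20 + c² + c*(-11 + c) (P(c) = (c² + (c - 11)*c) + 20 = (c² + (-11 + c)*c) + 20 = (c² + c*(-11 + c)) + 20 = 20 + c² + c*(-11 + c))
n = 1/37522 (n = 1/(37556 - 34) = 1/37522 ≈ 2.6651e-5)
P(j(7)) - n = (20 - 11*(-12) + 2*(-12)²) - 1*1/37522 = (20 + 132 + 2*144) - 1/37522 = (20 + 132 + 288) - 1/37522 = 440 - 1/37522 = 16509679/37522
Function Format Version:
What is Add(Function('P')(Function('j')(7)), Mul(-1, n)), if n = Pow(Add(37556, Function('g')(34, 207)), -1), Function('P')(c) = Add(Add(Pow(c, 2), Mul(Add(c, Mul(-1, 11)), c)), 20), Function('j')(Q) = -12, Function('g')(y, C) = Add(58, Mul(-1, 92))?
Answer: Rational(16509679, 37522) ≈ 440.00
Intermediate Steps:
Function('g')(y, C) = -34 (Function('g')(y, C) = Add(58, -92) = -34)
Function('P')(c) = Add(20, Pow(c, 2), Mul(c, Add(-11, c))) (Function('P')(c) = Add(Add(Pow(c, 2), Mul(Add(c, -11), c)), 20) = Add(Add(Pow(c, 2), Mul(Add(-11, c), c)), 20) = Add(Add(Pow(c, 2), Mul(c, Add(-11, c))), 20) = Add(20, Pow(c, 2), Mul(c, Add(-11, c))))
n = Rational(1, 37522) (n = Pow(Add(37556, -34), -1) = Pow(37522, -1) = Rational(1, 37522) ≈ 2.6651e-5)
Add(Function('P')(Function('j')(7)), Mul(-1, n)) = Add(Add(20, Mul(-11, -12), Mul(2, Pow(-12, 2))), Mul(-1, Rational(1, 37522))) = Add(Add(20, 132, Mul(2, 144)), Rational(-1, 37522)) = Add(Add(20, 132, 288), Rational(-1, 37522)) = Add(440, Rational(-1, 37522)) = Rational(16509679, 37522)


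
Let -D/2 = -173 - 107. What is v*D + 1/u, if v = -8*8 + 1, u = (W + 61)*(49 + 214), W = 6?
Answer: -621668879/17621 ≈ -35280.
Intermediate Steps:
u = 17621 (u = (6 + 61)*(49 + 214) = 67*263 = 17621)
v = -63 (v = -64 + 1 = -63)
D = 560 (D = -2*(-173 - 107) = -2*(-280) = 560)
v*D + 1/u = -63*560 + 1/17621 = -35280 + 1/17621 = -621668879/17621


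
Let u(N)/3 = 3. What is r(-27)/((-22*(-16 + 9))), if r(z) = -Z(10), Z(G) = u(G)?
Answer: -9/154 ≈ -0.058442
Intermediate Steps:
u(N) = 9 (u(N) = 3*3 = 9)
Z(G) = 9
r(z) = -9 (r(z) = -1*9 = -9)
r(-27)/((-22*(-16 + 9))) = -9*(-1/(22*(-16 + 9))) = -9/((-22*(-7))) = -9/154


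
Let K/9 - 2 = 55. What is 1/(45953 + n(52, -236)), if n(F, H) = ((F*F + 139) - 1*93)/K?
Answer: 513/23576639 ≈ 2.1759e-5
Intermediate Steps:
K = 513 (K = 18 + 9*55 = 18 + 495 = 513)
n(F, H) = 46/513 + F²/513 (n(F, H) = ((F*F + 139) - 1*93)/513 = ((F² + 139) - 93)*(1/513) = ((139 + F²) - 93)*(1/513) = (46 + F²)*(1/513) = 46/513 + F²/513)
1/(45953 + n(52, -236)) = 1/(45953 + (46/513 + (1/513)*52²)) = 1/(45953 + (46/513 + (1/513)*2704)) = 1/(45953 + (46/513 + 2704/513)) = 1/(45953 + 2750/513) = 1/(23576639/513) = 513/23576639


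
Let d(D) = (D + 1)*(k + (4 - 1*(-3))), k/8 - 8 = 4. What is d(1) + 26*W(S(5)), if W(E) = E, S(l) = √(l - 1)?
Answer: 258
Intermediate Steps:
k = 96 (k = 64 + 8*4 = 64 + 32 = 96)
d(D) = 103 + 103*D (d(D) = (D + 1)*(96 + (4 - 1*(-3))) = (1 + D)*(96 + (4 + 3)) = (1 + D)*(96 + 7) = (1 + D)*103 = 103 + 103*D)
S(l) = √(-1 + l)
d(1) + 26*W(S(5)) = (103 + 103*1) + 26*√(-1 + 5) = (103 + 103) + 26*√4 = 206 + 26*2 = 206 + 52 = 258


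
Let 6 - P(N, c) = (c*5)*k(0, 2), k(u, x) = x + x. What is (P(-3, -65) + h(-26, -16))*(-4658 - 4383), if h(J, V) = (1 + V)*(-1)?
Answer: -11943161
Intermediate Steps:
k(u, x) = 2*x
h(J, V) = -1 - V
P(N, c) = 6 - 20*c (P(N, c) = 6 - c*5*2*2 = 6 - 5*c*4 = 6 - 20*c)
(P(-3, -65) + h(-26, -16))*(-4658 - 4383) = ((6 - 20*(-65)) + (-1 - 1*(-16)))*(-4658 - 4383) = ((6 + 1300) + (-1 + 16))*(-9041) = (1306 + 15)*(-9041) = 1321*(-9041) = -11943161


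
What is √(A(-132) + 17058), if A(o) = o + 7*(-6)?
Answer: 6*√469 ≈ 129.94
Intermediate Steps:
A(o) = -42 + o (A(o) = o - 42 = -42 + o)
√(A(-132) + 17058) = √((-42 - 132) + 17058) = √(-174 + 17058) = √16884 = 6*√469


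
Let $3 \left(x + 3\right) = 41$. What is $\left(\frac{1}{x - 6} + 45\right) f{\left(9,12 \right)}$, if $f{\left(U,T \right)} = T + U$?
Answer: $\frac{1899}{2} \approx 949.5$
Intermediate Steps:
$x = \frac{32}{3}$ ($x = -3 + \frac{1}{3} \cdot 41 = -3 + \frac{41}{3} = \frac{32}{3} \approx 10.667$)
$\left(\frac{1}{x - 6} + 45\right) f{\left(9,12 \right)} = \left(\frac{1}{\frac{32}{3} - 6} + 45\right) \left(12 + 9\right) = \left(\frac{1}{\frac{14}{3}} + 45\right) 21 = \left(\frac{3}{14} + 45\right) 21 = \frac{633}{14} \cdot 21 = \frac{1899}{2}$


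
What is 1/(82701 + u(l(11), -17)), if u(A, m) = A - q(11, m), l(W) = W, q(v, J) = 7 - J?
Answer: 1/82688 ≈ 1.2094e-5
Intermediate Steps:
u(A, m) = -7 + A + m (u(A, m) = A - (7 - m) = A + (-7 + m) = -7 + A + m)
1/(82701 + u(l(11), -17)) = 1/(82701 + (-7 + 11 - 17)) = 1/(82701 - 13) = 1/82688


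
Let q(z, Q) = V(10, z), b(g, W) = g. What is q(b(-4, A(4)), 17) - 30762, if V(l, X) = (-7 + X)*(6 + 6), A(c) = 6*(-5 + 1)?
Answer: -30894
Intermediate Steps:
A(c) = -24 (A(c) = 6*(-4) = -24)
V(l, X) = -84 + 12*X (V(l, X) = (-7 + X)*12 = -84 + 12*X)
q(z, Q) = -84 + 12*z
q(b(-4, A(4)), 17) - 30762 = (-84 + 12*(-4)) - 30762 = (-84 - 48) - 30762 = -132 - 30762 = -30894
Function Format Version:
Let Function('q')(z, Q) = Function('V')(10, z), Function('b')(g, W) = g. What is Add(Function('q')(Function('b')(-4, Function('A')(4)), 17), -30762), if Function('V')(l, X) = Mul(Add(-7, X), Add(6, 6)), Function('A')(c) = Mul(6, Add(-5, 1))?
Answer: -30894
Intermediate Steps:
Function('A')(c) = -24 (Function('A')(c) = Mul(6, -4) = -24)
Function('V')(l, X) = Add(-84, Mul(12, X)) (Function('V')(l, X) = Mul(Add(-7, X), 12) = Add(-84, Mul(12, X)))
Function('q')(z, Q) = Add(-84, Mul(12, z))
Add(Function('q')(Function('b')(-4, Function('A')(4)), 17), -30762) = Add(Add(-84, Mul(12, -4)), -30762) = Add(Add(-84, -48), -30762) = Add(-132, -30762) = -30894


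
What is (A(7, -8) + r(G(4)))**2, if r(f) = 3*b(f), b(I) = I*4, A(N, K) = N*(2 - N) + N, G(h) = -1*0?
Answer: 784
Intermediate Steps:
G(h) = 0
A(N, K) = N + N*(2 - N)
b(I) = 4*I
r(f) = 12*f (r(f) = 3*(4*f) = 12*f)
(A(7, -8) + r(G(4)))**2 = (7*(3 - 1*7) + 12*0)**2 = (7*(3 - 7) + 0)**2 = (7*(-4) + 0)**2 = (-28 + 0)**2 = (-28)**2 = 784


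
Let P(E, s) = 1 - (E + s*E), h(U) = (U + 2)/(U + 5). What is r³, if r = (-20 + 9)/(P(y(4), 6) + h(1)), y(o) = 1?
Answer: 8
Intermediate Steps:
h(U) = (2 + U)/(5 + U)
P(E, s) = 1 - E - E*s (P(E, s) = 1 - (E + E*s) = 1 + (-E - E*s) = 1 - E - E*s)
r = 2 (r = (-20 + 9)/((1 - 1*1 - 1*1*6) + (2 + 1)/(5 + 1)) = -11/((1 - 1 - 6) + 3/6) = -11/(-6 + (⅙)*3) = -11/(-6 + ½) = -11/(-11/2) = -11*(-2/11) = 2)
r³ = 2³ = 8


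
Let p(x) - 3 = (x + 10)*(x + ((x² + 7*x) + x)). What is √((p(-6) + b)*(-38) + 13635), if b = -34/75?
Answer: √3661701/15 ≈ 127.57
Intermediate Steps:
p(x) = 3 + (10 + x)*(x² + 9*x) (p(x) = 3 + (x + 10)*(x + ((x² + 7*x) + x)) = 3 + (10 + x)*(x + (x² + 8*x)) = 3 + (10 + x)*(x² + 9*x))
b = -34/75 (b = -34*1/75 = -34/75 ≈ -0.45333)
√((p(-6) + b)*(-38) + 13635) = √(((3 + (-6)³ + 19*(-6)² + 90*(-6)) - 34/75)*(-38) + 13635) = √(((3 - 216 + 19*36 - 540) - 34/75)*(-38) + 13635) = √(((3 - 216 + 684 - 540) - 34/75)*(-38) + 13635) = √((-69 - 34/75)*(-38) + 13635) = √(-5209/75*(-38) + 13635) = √(197942/75 + 13635) = √(1220567/75) = √3661701/15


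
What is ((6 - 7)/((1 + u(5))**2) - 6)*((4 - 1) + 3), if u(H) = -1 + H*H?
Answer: -22506/625 ≈ -36.010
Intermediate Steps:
u(H) = -1 + H**2
((6 - 7)/((1 + u(5))**2) - 6)*((4 - 1) + 3) = ((6 - 7)/((1 + (-1 + 5**2))**2) - 6)*((4 - 1) + 3) = (-1/((1 + (-1 + 25))**2) - 6)*(3 + 3) = (-1/((1 + 24)**2) - 6)*6 = (-1/(25**2) - 6)*6 = (-1/625 - 6)*6 = -3751/625*6 = -22506/625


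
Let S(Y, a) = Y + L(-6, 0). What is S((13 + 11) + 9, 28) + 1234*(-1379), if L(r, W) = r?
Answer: -1701659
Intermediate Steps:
S(Y, a) = -6 + Y (S(Y, a) = Y - 6 = -6 + Y)
S((13 + 11) + 9, 28) + 1234*(-1379) = (-6 + ((13 + 11) + 9)) + 1234*(-1379) = (-6 + (24 + 9)) - 1701686 = (-6 + 33) - 1701686 = 27 - 1701686 = -1701659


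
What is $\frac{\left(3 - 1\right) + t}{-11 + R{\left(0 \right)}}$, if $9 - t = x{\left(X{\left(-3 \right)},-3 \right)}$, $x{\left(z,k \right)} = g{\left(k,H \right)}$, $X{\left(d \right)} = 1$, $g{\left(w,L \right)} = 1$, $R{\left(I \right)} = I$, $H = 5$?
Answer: $- \frac{10}{11} \approx -0.90909$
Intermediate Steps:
$x{\left(z,k \right)} = 1$
$t = 8$ ($t = 9 - 1 = 8$)
$\frac{\left(3 - 1\right) + t}{-11 + R{\left(0 \right)}} = \frac{\left(3 - 1\right) + 8}{-11 + 0} = \frac{2 + 8}{-11} = \left(- \frac{1}{11}\right) 10 = - \frac{10}{11}$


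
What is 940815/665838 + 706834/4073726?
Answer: 239069970199/150691198466 ≈ 1.5865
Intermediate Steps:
940815/665838 + 706834/4073726 = 940815*(1/665838) + 706834*(1/4073726) = 104535/73982 + 353417/2036863 = 239069970199/150691198466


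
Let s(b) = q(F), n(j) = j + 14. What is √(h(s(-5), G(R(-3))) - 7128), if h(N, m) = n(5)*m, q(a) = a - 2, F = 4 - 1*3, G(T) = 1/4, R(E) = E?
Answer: I*√28493/2 ≈ 84.399*I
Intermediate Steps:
G(T) = ¼
F = 1 (F = 4 - 3 = 1)
q(a) = -2 + a
n(j) = 14 + j
s(b) = -1 (s(b) = -2 + 1 = -1)
h(N, m) = 19*m (h(N, m) = (14 + 5)*m = 19*m)
√(h(s(-5), G(R(-3))) - 7128) = √(19*(¼) - 7128) = √(19/4 - 7128) = √(-28493/4) = I*√28493/2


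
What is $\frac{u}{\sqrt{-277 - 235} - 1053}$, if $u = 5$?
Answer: $- \frac{5265}{1109321} - \frac{80 i \sqrt{2}}{1109321} \approx -0.0047461 - 0.00010199 i$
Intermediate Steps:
$\frac{u}{\sqrt{-277 - 235} - 1053} = \frac{1}{\sqrt{-277 - 235} - 1053} \cdot 5 = \frac{1}{\sqrt{-512} - 1053} \cdot 5 = \frac{1}{16 i \sqrt{2} - 1053} \cdot 5 = \frac{1}{-1053 + 16 i \sqrt{2}} \cdot 5 = \frac{5}{-1053 + 16 i \sqrt{2}}$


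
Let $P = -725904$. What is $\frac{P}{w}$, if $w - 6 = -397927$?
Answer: $\frac{725904}{397921} \approx 1.8242$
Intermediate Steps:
$w = -397921$ ($w = 6 - 397927 = -397921$)
$\frac{P}{w} = - \frac{725904}{-397921} = \left(-725904\right) \left(- \frac{1}{397921}\right) = \frac{725904}{397921}$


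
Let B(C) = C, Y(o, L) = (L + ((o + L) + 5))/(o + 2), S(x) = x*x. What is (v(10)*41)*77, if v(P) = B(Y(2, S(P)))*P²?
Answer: 16337475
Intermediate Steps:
S(x) = x²
Y(o, L) = (5 + o + 2*L)/(2 + o) (Y(o, L) = (L + ((L + o) + 5))/(2 + o) = (L + (5 + L + o))/(2 + o) = (5 + o + 2*L)/(2 + o))
v(P) = P²*(7/4 + P²/2) (v(P) = ((5 + 2 + 2*P²)/(2 + 2))*P² = ((7 + 2*P²)/4)*P² = (7/4 + P²/2)*P² = P²*(7/4 + P²/2))
(v(10)*41)*77 = (((¼)*10²*(7 + 2*10²))*41)*77 = (((¼)*100*(7 + 2*100))*41)*77 = (((¼)*100*(7 + 200))*41)*77 = (((¼)*100*207)*41)*77 = (5175*41)*77 = 212175*77 = 16337475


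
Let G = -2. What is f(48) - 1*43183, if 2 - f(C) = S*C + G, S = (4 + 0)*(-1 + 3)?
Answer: -43563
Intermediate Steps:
S = 8 (S = 4*2 = 8)
f(C) = 4 - 8*C (f(C) = 2 - (8*C - 2) = 2 - (-2 + 8*C) = 2 + (2 - 8*C) = 4 - 8*C)
f(48) - 1*43183 = (4 - 8*48) - 1*43183 = (4 - 384) - 43183 = -380 - 43183 = -43563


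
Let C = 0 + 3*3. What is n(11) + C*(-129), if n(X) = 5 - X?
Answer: -1167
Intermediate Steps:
C = 9 (C = 0 + 9 = 9)
n(11) + C*(-129) = (5 - 1*11) + 9*(-129) = (5 - 11) - 1161 = -6 - 1161 = -1167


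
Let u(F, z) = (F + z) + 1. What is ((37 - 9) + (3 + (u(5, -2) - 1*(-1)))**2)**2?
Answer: 8464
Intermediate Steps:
u(F, z) = 1 + F + z
((37 - 9) + (3 + (u(5, -2) - 1*(-1)))**2)**2 = ((37 - 9) + (3 + ((1 + 5 - 2) - 1*(-1)))**2)**2 = (28 + (3 + (4 + 1))**2)**2 = (28 + (3 + 5)**2)**2 = (28 + 8**2)**2 = (28 + 64)**2 = 92**2 = 8464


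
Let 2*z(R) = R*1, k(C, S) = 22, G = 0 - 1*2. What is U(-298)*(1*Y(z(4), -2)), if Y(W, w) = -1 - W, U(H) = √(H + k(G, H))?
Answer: -6*I*√69 ≈ -49.84*I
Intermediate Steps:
G = -2 (G = 0 - 2 = -2)
z(R) = R/2 (z(R) = (R*1)/2 = R/2)
U(H) = √(22 + H) (U(H) = √(H + 22) = √(22 + H))
U(-298)*(1*Y(z(4), -2)) = √(22 - 298)*(1*(-1 - 4/2)) = √(-276)*(1*(-1 - 1*2)) = (2*I*√69)*(1*(-1 - 2)) = (2*I*√69)*(1*(-3)) = (2*I*√69)*(-3) = -6*I*√69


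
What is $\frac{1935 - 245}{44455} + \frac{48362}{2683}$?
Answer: $\frac{430893396}{23854553} \approx 18.063$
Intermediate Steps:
$\frac{1935 - 245}{44455} + \frac{48362}{2683} = \left(1935 - 245\right) \frac{1}{44455} + 48362 \cdot \frac{1}{2683} = 1690 \cdot \frac{1}{44455} + \frac{48362}{2683} = \frac{338}{8891} + \frac{48362}{2683} = \frac{430893396}{23854553}$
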